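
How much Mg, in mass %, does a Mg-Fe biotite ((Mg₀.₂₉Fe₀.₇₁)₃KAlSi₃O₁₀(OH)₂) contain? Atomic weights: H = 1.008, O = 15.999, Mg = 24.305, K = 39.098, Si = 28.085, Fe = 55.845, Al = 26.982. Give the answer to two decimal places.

4.36 mass %

M((Mg₀.₂₉Fe₀.₇₁)₃KAlSi₃O₁₀(OH)₂) = 484.434 g/mol.
Mg contributes 0.87 × 24.305 = 21.145 g per mole.
21.145/484.434 = 0.0436 → 4.36%.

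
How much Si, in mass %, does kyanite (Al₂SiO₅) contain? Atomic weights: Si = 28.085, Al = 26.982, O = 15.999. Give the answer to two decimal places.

M(Al₂SiO₅) = 162.044 g/mol.
Si contributes 1 × 28.085 = 28.085 g per mole.
28.085/162.044 = 0.1733 → 17.33%.

17.33 mass %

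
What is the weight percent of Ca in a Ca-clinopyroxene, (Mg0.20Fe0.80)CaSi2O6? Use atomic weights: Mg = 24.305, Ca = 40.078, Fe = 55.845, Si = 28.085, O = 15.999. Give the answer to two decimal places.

16.58 weight percent

M((Mg0.20Fe0.80)CaSi2O6) = 241.779 g/mol.
Ca contributes 1 × 40.078 = 40.078 g per mole.
40.078/241.779 = 0.1658 → 16.58%.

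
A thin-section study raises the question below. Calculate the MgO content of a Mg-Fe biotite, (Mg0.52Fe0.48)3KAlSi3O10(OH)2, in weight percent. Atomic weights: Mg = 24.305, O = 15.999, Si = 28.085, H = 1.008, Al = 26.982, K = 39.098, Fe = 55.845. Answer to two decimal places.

13.59 wt%

Formula mass = 462.672 g/mol.
1.56 Mg → 1.5600 mol MgO per formula unit; M(MgO) = 40.304, so MgO mass = 62.874 g.
62.874/462.672 × 100 = 13.59 wt%.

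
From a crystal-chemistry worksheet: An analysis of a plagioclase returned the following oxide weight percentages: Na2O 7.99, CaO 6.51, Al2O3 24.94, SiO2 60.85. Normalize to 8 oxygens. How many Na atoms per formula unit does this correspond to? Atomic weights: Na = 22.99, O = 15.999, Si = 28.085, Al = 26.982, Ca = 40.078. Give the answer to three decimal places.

Na2O (M=61.979): mol = 0.12891; Na = 0.25782, O = 0.12891.
CaO (M=56.077): mol = 0.11609; Ca = 0.11609, O = 0.11609.
Al2O3 (M=101.961): mol = 0.24460; Al = 0.48920, O = 0.73380.
SiO2 (M=60.083): mol = 1.01277; Si = 1.01277, O = 2.02554.
ΣO = 3.00434; factor = 8/ΣO = 2.66281.
Na apfu = 0.25782 × 2.66281 = 0.687.

0.687 Na apfu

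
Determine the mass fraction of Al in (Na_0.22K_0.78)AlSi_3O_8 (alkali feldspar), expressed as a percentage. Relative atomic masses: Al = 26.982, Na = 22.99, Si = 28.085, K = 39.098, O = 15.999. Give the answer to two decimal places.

Formula mass = 0.22×22.99 + 0.78×39.098 + 1×26.982 + 3×28.085 + 8×15.999 = 274.783 g/mol, of which 26.982 g is Al.
So Al makes up 26.982/274.783 = 0.0982 of the mass, i.e. 9.82%.

9.82 weight percent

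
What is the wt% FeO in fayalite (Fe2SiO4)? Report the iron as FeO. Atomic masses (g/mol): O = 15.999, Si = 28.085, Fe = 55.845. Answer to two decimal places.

70.51 wt%

Formula mass = 203.771 g/mol.
2 Fe → 2.0000 mol FeO per formula unit; M(FeO) = 71.844, so FeO mass = 143.688 g.
143.688/203.771 × 100 = 70.51 wt%.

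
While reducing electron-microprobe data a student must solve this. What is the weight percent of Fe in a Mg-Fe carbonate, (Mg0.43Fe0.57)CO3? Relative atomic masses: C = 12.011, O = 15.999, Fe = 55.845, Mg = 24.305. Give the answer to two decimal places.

Formula mass = 0.43×24.305 + 0.57×55.845 + 1×12.011 + 3×15.999 = 102.291 g/mol, of which 31.832 g is Fe.
So Fe makes up 31.832/102.291 = 0.3112 of the mass, i.e. 31.12%.

31.12 wt%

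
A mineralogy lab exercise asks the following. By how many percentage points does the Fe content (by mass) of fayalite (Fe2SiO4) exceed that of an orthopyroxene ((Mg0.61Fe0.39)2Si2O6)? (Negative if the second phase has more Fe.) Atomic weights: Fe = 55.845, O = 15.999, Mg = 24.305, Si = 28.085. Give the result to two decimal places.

M(Fe2SiO4) = 203.771 g/mol, so wt% Fe = 111.690/203.771 × 100 = 54.81%.
M((Mg0.61Fe0.39)2Si2O6) = 225.375 g/mol, so wt% Fe = 43.559/225.375 × 100 = 19.33%.
54.81 − 19.33 = 35.48 pp.

35.48 percentage points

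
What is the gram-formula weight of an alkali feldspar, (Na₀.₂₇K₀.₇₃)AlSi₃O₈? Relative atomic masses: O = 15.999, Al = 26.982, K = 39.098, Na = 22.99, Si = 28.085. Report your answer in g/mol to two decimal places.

273.98 g/mol

M = 0.27(22.99) + 0.73(39.098) + 1(26.982) + 3(28.085) + 8(15.999)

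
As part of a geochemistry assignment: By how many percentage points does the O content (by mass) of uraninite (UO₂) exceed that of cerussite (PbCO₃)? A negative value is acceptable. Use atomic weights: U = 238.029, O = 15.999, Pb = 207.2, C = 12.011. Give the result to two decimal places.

-6.11 percentage points

O in UO₂: molar mass 270.027 g/mol; 2×15.999 = 31.998 g → 11.85 wt%.
O in PbCO₃: molar mass 267.208 g/mol; 3×15.999 = 47.997 g → 17.96 wt%.
Difference = 11.85 − 17.96 = -6.11 percentage points.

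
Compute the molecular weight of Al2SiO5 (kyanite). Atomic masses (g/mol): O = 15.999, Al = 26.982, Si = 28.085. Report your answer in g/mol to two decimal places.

M = 2×26.982 + 1×28.085 + 5×15.999

162.04 g/mol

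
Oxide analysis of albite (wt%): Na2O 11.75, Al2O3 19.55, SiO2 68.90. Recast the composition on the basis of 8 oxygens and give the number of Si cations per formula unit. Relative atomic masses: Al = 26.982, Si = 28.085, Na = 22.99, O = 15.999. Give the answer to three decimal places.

3.000 Si apfu

11.75 wt% Na2O ÷ 61.979 g/mol = 0.18958 mol, giving 0.37916 Na and 0.18958 O.
19.55 wt% Al2O3 ÷ 101.961 g/mol = 0.19174 mol, giving 0.38348 Al and 0.57522 O.
68.90 wt% SiO2 ÷ 60.083 g/mol = 1.14675 mol, giving 1.14675 Si and 2.29350 O.
Oxygen sums to 3.05830; scaling by 8/3.05830 = 2.61583 puts the formula on 8 O.
Si: 1.14675 × 2.61583 = 3.000 atoms per formula unit.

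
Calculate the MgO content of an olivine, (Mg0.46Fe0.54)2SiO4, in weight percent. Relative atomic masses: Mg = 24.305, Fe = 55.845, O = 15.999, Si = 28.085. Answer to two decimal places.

Formula mass = 174.754 g/mol.
0.92 Mg → 0.9200 mol MgO per formula unit; M(MgO) = 40.304, so MgO mass = 37.080 g.
37.080/174.754 × 100 = 21.22 wt%.

21.22 wt%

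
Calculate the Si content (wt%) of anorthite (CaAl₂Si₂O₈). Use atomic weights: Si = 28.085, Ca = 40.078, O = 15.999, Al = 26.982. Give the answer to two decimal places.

Molar mass of CaAl₂Si₂O₈: 1·40.078 + 2·26.982 + 2·28.085 + 8·15.999 = 278.204 g/mol.
Mass of Si per formula unit: 2 × 28.085 = 56.170 g.
Weight fraction Si = 56.170 / 278.204 = 0.2019.

20.19 wt%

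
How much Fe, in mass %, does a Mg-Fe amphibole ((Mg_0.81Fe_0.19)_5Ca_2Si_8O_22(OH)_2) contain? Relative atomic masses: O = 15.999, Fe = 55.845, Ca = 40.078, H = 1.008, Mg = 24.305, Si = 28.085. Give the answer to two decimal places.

M((Mg_0.81Fe_0.19)_5Ca_2Si_8O_22(OH)_2) = 842.316 g/mol.
Fe contributes 0.95 × 55.845 = 53.053 g per mole.
53.053/842.316 = 0.0630 → 6.30%.

6.30 mass %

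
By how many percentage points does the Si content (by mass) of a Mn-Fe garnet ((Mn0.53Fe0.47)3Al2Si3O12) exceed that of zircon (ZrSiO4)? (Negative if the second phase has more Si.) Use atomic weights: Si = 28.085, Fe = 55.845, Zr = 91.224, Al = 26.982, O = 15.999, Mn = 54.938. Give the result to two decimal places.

1.66 percentage points

First mineral: 84.255 g Si in 496.300 g formula = 16.98 wt% Si.
Second mineral: 28.085 g Si in 183.305 g formula = 15.32 wt% Si.
16.98% − 15.32% gives a difference of 1.66 percentage points.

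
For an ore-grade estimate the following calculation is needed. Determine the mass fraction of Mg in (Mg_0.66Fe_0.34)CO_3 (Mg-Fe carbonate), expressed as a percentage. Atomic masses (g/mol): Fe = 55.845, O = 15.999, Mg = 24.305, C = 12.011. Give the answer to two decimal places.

M((Mg_0.66Fe_0.34)CO_3) = 95.037 g/mol.
Mg contributes 0.66 × 24.305 = 16.041 g per mole.
16.041/95.037 = 0.1688 → 16.88%.

16.88 wt%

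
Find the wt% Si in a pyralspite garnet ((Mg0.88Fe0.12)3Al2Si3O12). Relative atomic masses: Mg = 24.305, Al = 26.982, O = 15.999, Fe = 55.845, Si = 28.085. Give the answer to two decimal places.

M((Mg0.88Fe0.12)3Al2Si3O12) = 414.476 g/mol.
Si contributes 3 × 28.085 = 84.255 g per mole.
84.255/414.476 = 0.2033 → 20.33%.

20.33 wt%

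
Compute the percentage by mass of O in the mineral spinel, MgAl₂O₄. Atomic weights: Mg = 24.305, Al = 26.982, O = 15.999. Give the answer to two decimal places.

44.98 wt%

Molar mass of MgAl₂O₄: 1×24.305 + 2×26.982 + 4×15.999 = 142.265 g/mol.
Mass of O per formula unit: 4 × 15.999 = 63.996 g.
Weight fraction O = 63.996 / 142.265 = 0.4498.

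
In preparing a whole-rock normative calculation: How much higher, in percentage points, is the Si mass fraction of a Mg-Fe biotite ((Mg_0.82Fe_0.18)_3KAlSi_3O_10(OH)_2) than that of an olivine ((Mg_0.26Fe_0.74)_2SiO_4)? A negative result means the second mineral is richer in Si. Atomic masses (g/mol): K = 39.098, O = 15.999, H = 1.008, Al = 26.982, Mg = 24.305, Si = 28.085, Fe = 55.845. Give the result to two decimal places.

4.41 percentage points

First mineral: 84.255 g Si in 434.286 g formula = 19.40 wt% Si.
Second mineral: 28.085 g Si in 187.370 g formula = 14.99 wt% Si.
19.40% − 14.99% gives a difference of 4.41 percentage points.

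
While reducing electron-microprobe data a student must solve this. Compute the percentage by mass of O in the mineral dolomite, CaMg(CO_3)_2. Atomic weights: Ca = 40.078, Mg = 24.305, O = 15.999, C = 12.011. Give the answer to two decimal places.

52.06 mass %

M(CaMg(CO_3)_2) = 184.399 g/mol.
O contributes 6 × 15.999 = 95.994 g per mole.
95.994/184.399 = 0.5206 → 52.06%.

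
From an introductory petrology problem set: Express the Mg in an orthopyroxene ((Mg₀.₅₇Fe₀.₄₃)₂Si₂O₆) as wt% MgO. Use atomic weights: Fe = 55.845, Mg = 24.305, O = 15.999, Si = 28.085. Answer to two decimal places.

M((Mg₀.₅₇Fe₀.₄₃)₂Si₂O₆) = 227.898 g/mol; M(MgO) = 40.304 g/mol.
Moles MgO per formula unit = 1.14 Mg ÷ 1 = 1.1400.
MgO fraction = (1.1400 × 40.304) / 227.898 = 45.947/227.898 = 0.2016.

20.16 wt%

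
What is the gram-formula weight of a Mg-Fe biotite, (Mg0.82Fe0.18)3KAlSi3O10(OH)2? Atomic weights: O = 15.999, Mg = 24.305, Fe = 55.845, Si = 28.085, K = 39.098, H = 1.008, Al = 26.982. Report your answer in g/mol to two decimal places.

434.29 g/mol

The formula mass is the sum 2.46(24.305) + 0.54(55.845) + 1(39.098) + 1(26.982) + 3(28.085) + 12(15.999) + 2(1.008).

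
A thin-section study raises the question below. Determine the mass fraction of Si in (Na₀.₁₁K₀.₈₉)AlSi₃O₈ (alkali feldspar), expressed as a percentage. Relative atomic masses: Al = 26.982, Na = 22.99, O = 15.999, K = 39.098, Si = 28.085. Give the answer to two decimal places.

30.47 weight percent

M((Na₀.₁₁K₀.₈₉)AlSi₃O₈) = 276.555 g/mol.
Si contributes 3 × 28.085 = 84.255 g per mole.
84.255/276.555 = 0.3047 → 30.47%.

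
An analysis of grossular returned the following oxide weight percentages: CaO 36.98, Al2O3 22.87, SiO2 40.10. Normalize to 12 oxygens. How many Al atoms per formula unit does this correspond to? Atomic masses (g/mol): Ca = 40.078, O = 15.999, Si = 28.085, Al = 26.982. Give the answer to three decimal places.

2.018 Al apfu

36.98 wt% CaO ÷ 56.077 g/mol = 0.65945 mol, giving 0.65945 Ca and 0.65945 O.
22.87 wt% Al2O3 ÷ 101.961 g/mol = 0.22430 mol, giving 0.44860 Al and 0.67290 O.
40.10 wt% SiO2 ÷ 60.083 g/mol = 0.66741 mol, giving 0.66741 Si and 1.33482 O.
Oxygen sums to 2.66717; scaling by 12/2.66717 = 4.49915 puts the formula on 12 O.
Al: 0.44860 × 4.49915 = 2.018 atoms per formula unit.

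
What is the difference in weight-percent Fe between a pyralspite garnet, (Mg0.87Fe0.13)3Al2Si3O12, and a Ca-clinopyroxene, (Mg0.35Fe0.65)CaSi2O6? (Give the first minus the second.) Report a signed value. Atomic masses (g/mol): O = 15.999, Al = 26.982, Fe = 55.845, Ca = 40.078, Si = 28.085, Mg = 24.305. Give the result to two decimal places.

M((Mg0.87Fe0.13)3Al2Si3O12) = 415.423 g/mol, so wt% Fe = 21.780/415.423 × 100 = 5.24%.
M((Mg0.35Fe0.65)CaSi2O6) = 237.048 g/mol, so wt% Fe = 36.299/237.048 × 100 = 15.31%.
5.24 − 15.31 = -10.07 pp.

-10.07 percentage points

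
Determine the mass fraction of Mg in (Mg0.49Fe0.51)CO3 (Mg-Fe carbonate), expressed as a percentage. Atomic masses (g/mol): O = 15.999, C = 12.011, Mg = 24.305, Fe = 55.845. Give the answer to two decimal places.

11.86 weight percent

Molar mass of (Mg0.49Fe0.51)CO3: 0.49×24.305 + 0.51×55.845 + 1×12.011 + 3×15.999 = 100.398 g/mol.
Mass of Mg per formula unit: 0.49 × 24.305 = 11.909 g.
Weight fraction Mg = 11.909 / 100.398 = 0.1186.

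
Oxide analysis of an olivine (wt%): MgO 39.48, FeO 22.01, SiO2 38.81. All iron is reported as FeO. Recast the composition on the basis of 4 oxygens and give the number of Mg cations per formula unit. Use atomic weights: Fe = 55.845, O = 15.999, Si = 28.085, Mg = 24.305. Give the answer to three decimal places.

39.48 wt% MgO ÷ 40.304 g/mol = 0.97956 mol, giving 0.97956 Mg and 0.97956 O.
22.01 wt% FeO ÷ 71.844 g/mol = 0.30636 mol, giving 0.30636 Fe and 0.30636 O.
38.81 wt% SiO2 ÷ 60.083 g/mol = 0.64594 mol, giving 0.64594 Si and 1.29188 O.
Oxygen sums to 2.57780; scaling by 4/2.57780 = 1.55171 puts the formula on 4 O.
Mg: 0.97956 × 1.55171 = 1.520 atoms per formula unit.

1.520 Mg apfu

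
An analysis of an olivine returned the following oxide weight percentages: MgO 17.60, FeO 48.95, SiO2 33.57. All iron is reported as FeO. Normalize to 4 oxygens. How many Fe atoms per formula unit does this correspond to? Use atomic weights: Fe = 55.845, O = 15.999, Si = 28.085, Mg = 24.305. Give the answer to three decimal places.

MgO (M=40.304): mol = 0.43668; Mg = 0.43668, O = 0.43668.
FeO (M=71.844): mol = 0.68134; Fe = 0.68134, O = 0.68134.
SiO2 (M=60.083): mol = 0.55873; Si = 0.55873, O = 1.11746.
ΣO = 2.23548; factor = 4/ΣO = 1.78932.
Fe apfu = 0.68134 × 1.78932 = 1.219.

1.219 Fe apfu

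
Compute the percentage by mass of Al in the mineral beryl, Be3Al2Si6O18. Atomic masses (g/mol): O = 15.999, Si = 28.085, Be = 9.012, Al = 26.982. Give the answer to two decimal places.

M(Be3Al2Si6O18) = 537.492 g/mol.
Al contributes 2 × 26.982 = 53.964 g per mole.
53.964/537.492 = 0.1004 → 10.04%.

10.04 weight percent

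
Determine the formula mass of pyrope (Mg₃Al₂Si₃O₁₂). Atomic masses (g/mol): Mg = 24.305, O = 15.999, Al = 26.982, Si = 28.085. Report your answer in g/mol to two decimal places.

The formula mass is the sum 3*24.305 + 2*26.982 + 3*28.085 + 12*15.999.

403.12 g/mol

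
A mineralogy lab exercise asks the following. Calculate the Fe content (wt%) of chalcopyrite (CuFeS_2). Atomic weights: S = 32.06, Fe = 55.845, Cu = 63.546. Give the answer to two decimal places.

30.43 wt%

M(CuFeS_2) = 183.511 g/mol.
Fe contributes 1 × 55.845 = 55.845 g per mole.
55.845/183.511 = 0.3043 → 30.43%.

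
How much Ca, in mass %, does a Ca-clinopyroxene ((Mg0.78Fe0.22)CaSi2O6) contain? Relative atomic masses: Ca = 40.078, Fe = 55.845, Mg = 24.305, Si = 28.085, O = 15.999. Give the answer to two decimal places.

17.93 mass %

Molar mass of (Mg0.78Fe0.22)CaSi2O6: 0.78·24.305 + 0.22·55.845 + 1·40.078 + 2·28.085 + 6·15.999 = 223.486 g/mol.
Mass of Ca per formula unit: 1 × 40.078 = 40.078 g.
Weight fraction Ca = 40.078 / 223.486 = 0.1793.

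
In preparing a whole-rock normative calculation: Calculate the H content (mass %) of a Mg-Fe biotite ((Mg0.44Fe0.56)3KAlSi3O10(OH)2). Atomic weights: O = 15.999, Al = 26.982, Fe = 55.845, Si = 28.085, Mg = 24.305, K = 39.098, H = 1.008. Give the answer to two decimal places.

0.43 mass %

Molar mass of (Mg0.44Fe0.56)3KAlSi3O10(OH)2: 1.32*24.305 + 1.68*55.845 + 1*39.098 + 1*26.982 + 3*28.085 + 12*15.999 + 2*1.008 = 470.241 g/mol.
Mass of H per formula unit: 2 × 1.008 = 2.016 g.
Weight fraction H = 2.016 / 470.241 = 0.0043.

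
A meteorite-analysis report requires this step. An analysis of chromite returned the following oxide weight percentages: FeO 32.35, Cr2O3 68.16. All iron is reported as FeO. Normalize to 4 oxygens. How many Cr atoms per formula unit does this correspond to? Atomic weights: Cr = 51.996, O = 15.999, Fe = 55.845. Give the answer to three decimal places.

FeO (M=71.844): mol = 0.45028; Fe = 0.45028, O = 0.45028.
Cr2O3 (M=151.989): mol = 0.44845; Cr = 0.89690, O = 1.34535.
ΣO = 1.79563; factor = 4/ΣO = 2.22763.
Cr apfu = 0.89690 × 2.22763 = 1.998.

1.998 Cr apfu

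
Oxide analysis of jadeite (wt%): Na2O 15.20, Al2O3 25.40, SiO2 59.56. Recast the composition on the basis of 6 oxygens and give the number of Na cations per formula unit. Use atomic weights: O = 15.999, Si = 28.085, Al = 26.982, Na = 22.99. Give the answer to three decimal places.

Na2O: 15.20/61.979 = 0.24524 mol → 0.49048 mol Na, 0.24524 mol O.
Al2O3: 25.40/101.961 = 0.24911 mol → 0.49822 mol Al, 0.74733 mol O.
SiO2: 59.56/60.083 = 0.99130 mol → 0.99130 mol Si, 1.98260 mol O.
Total oxygen = 2.97517 mol. Normalization factor = 6/2.97517 = 2.01669.
Na per 6 O = 0.49048 × 2.01669 = 0.989.

0.989 Na apfu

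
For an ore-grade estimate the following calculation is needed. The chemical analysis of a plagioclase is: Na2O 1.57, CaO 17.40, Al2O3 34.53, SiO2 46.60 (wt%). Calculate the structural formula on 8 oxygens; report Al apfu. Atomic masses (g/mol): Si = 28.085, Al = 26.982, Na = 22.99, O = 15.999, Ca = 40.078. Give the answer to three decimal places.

1.867 Al apfu

1.57 wt% Na2O ÷ 61.979 g/mol = 0.02533 mol, giving 0.05066 Na and 0.02533 O.
17.40 wt% CaO ÷ 56.077 g/mol = 0.31029 mol, giving 0.31029 Ca and 0.31029 O.
34.53 wt% Al2O3 ÷ 101.961 g/mol = 0.33866 mol, giving 0.67732 Al and 1.01598 O.
46.60 wt% SiO2 ÷ 60.083 g/mol = 0.77559 mol, giving 0.77559 Si and 1.55118 O.
Oxygen sums to 2.90278; scaling by 8/2.90278 = 2.75598 puts the formula on 8 O.
Al: 0.67732 × 2.75598 = 1.867 atoms per formula unit.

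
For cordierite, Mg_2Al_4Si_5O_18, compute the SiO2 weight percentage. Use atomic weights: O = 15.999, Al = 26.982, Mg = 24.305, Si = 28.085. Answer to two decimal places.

M(Mg_2Al_4Si_5O_18) = 584.945 g/mol; M(SiO2) = 60.083 g/mol.
Moles SiO2 per formula unit = 5 Si ÷ 1 = 5.0000.
SiO2 fraction = (5.0000 × 60.083) / 584.945 = 300.415/584.945 = 0.5136.

51.36 wt%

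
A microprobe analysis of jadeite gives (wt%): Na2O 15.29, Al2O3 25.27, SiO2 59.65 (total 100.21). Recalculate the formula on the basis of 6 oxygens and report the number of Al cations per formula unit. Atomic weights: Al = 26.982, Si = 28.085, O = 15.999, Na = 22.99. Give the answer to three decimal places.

0.999 Al apfu

15.29 wt% Na2O ÷ 61.979 g/mol = 0.24670 mol, giving 0.49340 Na and 0.24670 O.
25.27 wt% Al2O3 ÷ 101.961 g/mol = 0.24784 mol, giving 0.49568 Al and 0.74352 O.
59.65 wt% SiO2 ÷ 60.083 g/mol = 0.99279 mol, giving 0.99279 Si and 1.98558 O.
Oxygen sums to 2.97580; scaling by 6/2.97580 = 2.01626 puts the formula on 6 O.
Al: 0.49568 × 2.01626 = 0.999 atoms per formula unit.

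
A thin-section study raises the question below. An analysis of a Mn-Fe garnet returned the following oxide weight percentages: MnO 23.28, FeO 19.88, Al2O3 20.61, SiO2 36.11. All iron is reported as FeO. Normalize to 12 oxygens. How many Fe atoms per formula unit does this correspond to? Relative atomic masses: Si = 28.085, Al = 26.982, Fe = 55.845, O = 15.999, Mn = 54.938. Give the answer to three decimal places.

1.376 Fe apfu

MnO (M=70.937): mol = 0.32818; Mn = 0.32818, O = 0.32818.
FeO (M=71.844): mol = 0.27671; Fe = 0.27671, O = 0.27671.
Al2O3 (M=101.961): mol = 0.20214; Al = 0.40428, O = 0.60642.
SiO2 (M=60.083): mol = 0.60100; Si = 0.60100, O = 1.20200.
ΣO = 2.41331; factor = 12/ΣO = 4.97242.
Fe apfu = 0.27671 × 4.97242 = 1.376.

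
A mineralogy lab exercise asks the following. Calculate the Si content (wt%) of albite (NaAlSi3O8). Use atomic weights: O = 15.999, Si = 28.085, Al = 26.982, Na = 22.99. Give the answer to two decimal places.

32.13 wt%

Molar mass of NaAlSi3O8: 1·22.99 + 1·26.982 + 3·28.085 + 8·15.999 = 262.219 g/mol.
Mass of Si per formula unit: 3 × 28.085 = 84.255 g.
Weight fraction Si = 84.255 / 262.219 = 0.3213.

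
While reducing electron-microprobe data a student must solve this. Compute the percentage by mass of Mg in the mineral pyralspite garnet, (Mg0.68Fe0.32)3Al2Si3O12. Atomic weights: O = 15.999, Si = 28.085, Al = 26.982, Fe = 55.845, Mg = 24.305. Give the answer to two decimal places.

Molar mass of (Mg0.68Fe0.32)3Al2Si3O12: 2.04*24.305 + 0.96*55.845 + 2*26.982 + 3*28.085 + 12*15.999 = 433.400 g/mol.
Mass of Mg per formula unit: 2.04 × 24.305 = 49.582 g.
Weight fraction Mg = 49.582 / 433.400 = 0.1144.

11.44 mass %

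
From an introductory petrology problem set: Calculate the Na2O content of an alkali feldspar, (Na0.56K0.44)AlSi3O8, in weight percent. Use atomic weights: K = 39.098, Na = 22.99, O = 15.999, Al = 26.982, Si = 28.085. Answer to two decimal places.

M((Na0.56K0.44)AlSi3O8) = 269.307 g/mol; M(Na2O) = 61.979 g/mol.
Moles Na2O per formula unit = 0.56 Na ÷ 2 = 0.2800.
Na2O fraction = (0.2800 × 61.979) / 269.307 = 17.354/269.307 = 0.0644.

6.44 wt%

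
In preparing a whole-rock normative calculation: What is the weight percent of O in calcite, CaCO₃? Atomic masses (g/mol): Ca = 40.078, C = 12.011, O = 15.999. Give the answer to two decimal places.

47.96 wt%

M(CaCO₃) = 100.086 g/mol.
O contributes 3 × 15.999 = 47.997 g per mole.
47.997/100.086 = 0.4796 → 47.96%.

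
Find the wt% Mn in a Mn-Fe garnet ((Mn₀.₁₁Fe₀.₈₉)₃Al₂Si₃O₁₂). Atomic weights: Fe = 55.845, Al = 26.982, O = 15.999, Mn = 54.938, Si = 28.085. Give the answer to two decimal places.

3.64 wt%

Formula mass = 0.33*54.938 + 2.67*55.845 + 2*26.982 + 3*28.085 + 12*15.999 = 497.443 g/mol, of which 18.130 g is Mn.
So Mn makes up 18.130/497.443 = 0.0364 of the mass, i.e. 3.64%.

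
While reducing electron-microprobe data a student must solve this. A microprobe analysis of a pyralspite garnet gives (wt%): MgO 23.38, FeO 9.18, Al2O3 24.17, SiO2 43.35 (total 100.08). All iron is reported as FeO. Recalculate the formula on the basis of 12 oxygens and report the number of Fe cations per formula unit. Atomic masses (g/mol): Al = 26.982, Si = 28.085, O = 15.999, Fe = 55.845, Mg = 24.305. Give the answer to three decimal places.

MgO: 23.38/40.304 = 0.58009 mol → 0.58009 mol Mg, 0.58009 mol O.
FeO: 9.18/71.844 = 0.12778 mol → 0.12778 mol Fe, 0.12778 mol O.
Al2O3: 24.17/101.961 = 0.23705 mol → 0.47410 mol Al, 0.71115 mol O.
SiO2: 43.35/60.083 = 0.72150 mol → 0.72150 mol Si, 1.44300 mol O.
Total oxygen = 2.86202 mol. Normalization factor = 12/2.86202 = 4.19284.
Fe per 12 O = 0.12778 × 4.19284 = 0.536.

0.536 Fe apfu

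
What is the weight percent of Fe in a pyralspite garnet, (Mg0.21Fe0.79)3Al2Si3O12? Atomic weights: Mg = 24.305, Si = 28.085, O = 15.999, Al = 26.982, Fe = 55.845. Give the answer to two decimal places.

27.70 wt%

Molar mass of (Mg0.21Fe0.79)3Al2Si3O12: 0.63*24.305 + 2.37*55.845 + 2*26.982 + 3*28.085 + 12*15.999 = 477.872 g/mol.
Mass of Fe per formula unit: 2.37 × 55.845 = 132.353 g.
Weight fraction Fe = 132.353 / 477.872 = 0.2770.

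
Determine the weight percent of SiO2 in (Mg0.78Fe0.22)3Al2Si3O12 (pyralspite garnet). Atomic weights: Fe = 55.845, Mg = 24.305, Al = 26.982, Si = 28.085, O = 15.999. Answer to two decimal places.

42.52 wt%

M((Mg0.78Fe0.22)3Al2Si3O12) = 423.938 g/mol; M(SiO2) = 60.083 g/mol.
Moles SiO2 per formula unit = 3 Si ÷ 1 = 3.0000.
SiO2 fraction = (3.0000 × 60.083) / 423.938 = 180.249/423.938 = 0.4252.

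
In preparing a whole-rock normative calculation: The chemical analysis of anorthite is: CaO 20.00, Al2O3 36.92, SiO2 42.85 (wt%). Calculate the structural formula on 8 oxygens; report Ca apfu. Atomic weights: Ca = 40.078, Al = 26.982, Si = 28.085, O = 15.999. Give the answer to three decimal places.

20.00 wt% CaO ÷ 56.077 g/mol = 0.35665 mol, giving 0.35665 Ca and 0.35665 O.
36.92 wt% Al2O3 ÷ 101.961 g/mol = 0.36210 mol, giving 0.72420 Al and 1.08630 O.
42.85 wt% SiO2 ÷ 60.083 g/mol = 0.71318 mol, giving 0.71318 Si and 1.42636 O.
Oxygen sums to 2.86931; scaling by 8/2.86931 = 2.78813 puts the formula on 8 O.
Ca: 0.35665 × 2.78813 = 0.994 atoms per formula unit.

0.994 Ca apfu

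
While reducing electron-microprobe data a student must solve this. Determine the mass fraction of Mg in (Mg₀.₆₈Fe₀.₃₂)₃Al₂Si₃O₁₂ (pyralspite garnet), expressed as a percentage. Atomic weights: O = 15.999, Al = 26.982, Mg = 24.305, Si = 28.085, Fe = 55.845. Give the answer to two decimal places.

11.44 wt%

Formula mass = 2.04·24.305 + 0.96·55.845 + 2·26.982 + 3·28.085 + 12·15.999 = 433.400 g/mol, of which 49.582 g is Mg.
So Mg makes up 49.582/433.400 = 0.1144 of the mass, i.e. 11.44%.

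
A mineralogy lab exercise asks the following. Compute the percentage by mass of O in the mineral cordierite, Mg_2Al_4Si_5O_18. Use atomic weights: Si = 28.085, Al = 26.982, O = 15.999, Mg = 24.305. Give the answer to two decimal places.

M(Mg_2Al_4Si_5O_18) = 584.945 g/mol.
O contributes 18 × 15.999 = 287.982 g per mole.
287.982/584.945 = 0.4923 → 49.23%.

49.23 wt%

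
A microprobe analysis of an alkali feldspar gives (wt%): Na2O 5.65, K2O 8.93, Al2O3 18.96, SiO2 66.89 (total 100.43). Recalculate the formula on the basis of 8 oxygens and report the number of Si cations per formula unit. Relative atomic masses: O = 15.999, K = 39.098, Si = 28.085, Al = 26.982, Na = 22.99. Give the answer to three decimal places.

2.998 Si apfu

Na2O (M=61.979): mol = 0.09116; Na = 0.18232, O = 0.09116.
K2O (M=94.195): mol = 0.09480; K = 0.18960, O = 0.09480.
Al2O3 (M=101.961): mol = 0.18595; Al = 0.37190, O = 0.55785.
SiO2 (M=60.083): mol = 1.11329; Si = 1.11329, O = 2.22658.
ΣO = 2.97039; factor = 8/ΣO = 2.69325.
Si apfu = 1.11329 × 2.69325 = 2.998.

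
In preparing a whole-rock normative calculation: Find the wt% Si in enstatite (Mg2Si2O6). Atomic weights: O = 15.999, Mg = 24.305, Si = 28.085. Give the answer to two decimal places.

27.98 wt%

M(Mg2Si2O6) = 200.774 g/mol.
Si contributes 2 × 28.085 = 56.170 g per mole.
56.170/200.774 = 0.2798 → 27.98%.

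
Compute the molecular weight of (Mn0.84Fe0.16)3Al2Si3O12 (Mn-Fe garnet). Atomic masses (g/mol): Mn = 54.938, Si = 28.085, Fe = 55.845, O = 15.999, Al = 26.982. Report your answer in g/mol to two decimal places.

495.46 g/mol

M = 2.52*54.938 + 0.48*55.845 + 2*26.982 + 3*28.085 + 12*15.999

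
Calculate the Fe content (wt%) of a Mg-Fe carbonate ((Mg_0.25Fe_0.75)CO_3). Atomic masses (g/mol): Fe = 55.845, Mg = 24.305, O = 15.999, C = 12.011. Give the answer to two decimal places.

38.79 wt%

Formula mass = 0.25*24.305 + 0.75*55.845 + 1*12.011 + 3*15.999 = 107.968 g/mol, of which 41.884 g is Fe.
So Fe makes up 41.884/107.968 = 0.3879 of the mass, i.e. 38.79%.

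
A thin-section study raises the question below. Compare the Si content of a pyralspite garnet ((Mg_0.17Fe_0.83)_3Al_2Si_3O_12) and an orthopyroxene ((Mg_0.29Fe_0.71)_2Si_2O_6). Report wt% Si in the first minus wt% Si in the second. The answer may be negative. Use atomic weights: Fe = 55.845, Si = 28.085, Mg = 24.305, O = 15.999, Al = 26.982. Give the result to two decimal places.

-5.38 percentage points

First mineral: 84.255 g Si in 481.657 g formula = 17.49 wt% Si.
Second mineral: 56.170 g Si in 245.561 g formula = 22.87 wt% Si.
17.49% − 22.87% gives a difference of -5.38 percentage points.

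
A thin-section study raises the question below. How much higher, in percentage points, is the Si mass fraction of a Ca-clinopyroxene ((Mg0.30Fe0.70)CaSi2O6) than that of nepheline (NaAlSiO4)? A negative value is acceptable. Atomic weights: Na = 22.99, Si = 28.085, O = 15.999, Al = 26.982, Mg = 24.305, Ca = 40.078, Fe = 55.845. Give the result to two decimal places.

Si in (Mg0.30Fe0.70)CaSi2O6: molar mass 238.625 g/mol; 2×28.085 = 56.170 g → 23.54 wt%.
Si in NaAlSiO4: molar mass 142.053 g/mol; 1×28.085 = 28.085 g → 19.77 wt%.
Difference = 23.54 − 19.77 = 3.77 percentage points.

3.77 percentage points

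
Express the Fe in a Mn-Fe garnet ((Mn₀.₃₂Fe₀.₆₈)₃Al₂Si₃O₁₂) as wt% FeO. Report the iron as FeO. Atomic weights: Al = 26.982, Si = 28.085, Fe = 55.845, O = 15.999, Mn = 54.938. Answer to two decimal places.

29.50 wt%

Formula mass = 496.871 g/mol.
2.04 Fe → 2.0400 mol FeO per formula unit; M(FeO) = 71.844, so FeO mass = 146.562 g.
146.562/496.871 × 100 = 29.50 wt%.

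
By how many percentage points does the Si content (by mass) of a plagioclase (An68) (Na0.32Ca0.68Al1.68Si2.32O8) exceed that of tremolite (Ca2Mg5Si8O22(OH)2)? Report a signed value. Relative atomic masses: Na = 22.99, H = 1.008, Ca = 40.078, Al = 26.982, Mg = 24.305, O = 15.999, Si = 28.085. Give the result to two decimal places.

-3.80 percentage points

First mineral: 65.157 g Si in 273.089 g formula = 23.86 wt% Si.
Second mineral: 224.680 g Si in 812.353 g formula = 27.66 wt% Si.
23.86% − 27.66% gives a difference of -3.80 percentage points.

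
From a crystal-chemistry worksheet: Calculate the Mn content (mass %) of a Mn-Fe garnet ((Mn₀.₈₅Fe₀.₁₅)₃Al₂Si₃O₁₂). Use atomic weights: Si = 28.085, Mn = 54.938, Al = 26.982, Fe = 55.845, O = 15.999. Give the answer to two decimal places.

Molar mass of (Mn₀.₈₅Fe₀.₁₅)₃Al₂Si₃O₁₂: 2.55*54.938 + 0.45*55.845 + 2*26.982 + 3*28.085 + 12*15.999 = 495.429 g/mol.
Mass of Mn per formula unit: 2.55 × 54.938 = 140.092 g.
Weight fraction Mn = 140.092 / 495.429 = 0.2828.

28.28 mass %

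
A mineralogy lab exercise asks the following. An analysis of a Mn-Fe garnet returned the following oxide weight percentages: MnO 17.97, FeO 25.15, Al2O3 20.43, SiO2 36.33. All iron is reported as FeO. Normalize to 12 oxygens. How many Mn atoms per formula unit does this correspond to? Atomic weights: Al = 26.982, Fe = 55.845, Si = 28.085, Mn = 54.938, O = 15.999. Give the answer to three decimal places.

17.97 wt% MnO ÷ 70.937 g/mol = 0.25332 mol, giving 0.25332 Mn and 0.25332 O.
25.15 wt% FeO ÷ 71.844 g/mol = 0.35006 mol, giving 0.35006 Fe and 0.35006 O.
20.43 wt% Al2O3 ÷ 101.961 g/mol = 0.20037 mol, giving 0.40074 Al and 0.60111 O.
36.33 wt% SiO2 ÷ 60.083 g/mol = 0.60466 mol, giving 0.60466 Si and 1.20932 O.
Oxygen sums to 2.41381; scaling by 12/2.41381 = 4.97139 puts the formula on 12 O.
Mn: 0.25332 × 4.97139 = 1.259 atoms per formula unit.

1.259 Mn apfu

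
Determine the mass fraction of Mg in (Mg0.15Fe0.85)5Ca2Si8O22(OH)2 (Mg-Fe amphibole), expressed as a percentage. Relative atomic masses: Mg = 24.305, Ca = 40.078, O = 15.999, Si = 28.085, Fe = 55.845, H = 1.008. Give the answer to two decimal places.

1.93 weight percent

M((Mg0.15Fe0.85)5Ca2Si8O22(OH)2) = 946.398 g/mol.
Mg contributes 0.75 × 24.305 = 18.229 g per mole.
18.229/946.398 = 0.0193 → 1.93%.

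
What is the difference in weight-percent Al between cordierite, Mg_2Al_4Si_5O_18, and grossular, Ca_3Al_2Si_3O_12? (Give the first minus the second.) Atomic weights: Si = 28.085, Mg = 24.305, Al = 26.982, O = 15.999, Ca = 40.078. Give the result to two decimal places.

First mineral: 107.928 g Al in 584.945 g formula = 18.45 wt% Al.
Second mineral: 53.964 g Al in 450.441 g formula = 11.98 wt% Al.
18.45% − 11.98% gives a difference of 6.47 percentage points.

6.47 percentage points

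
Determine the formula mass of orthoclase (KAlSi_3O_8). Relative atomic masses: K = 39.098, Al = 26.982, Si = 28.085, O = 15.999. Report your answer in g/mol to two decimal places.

278.33 g/mol

K: 1 × 39.098 = 39.0980
Al: 1 × 26.982 = 26.9820
Si: 3 × 28.085 = 84.2550
O: 8 × 15.999 = 127.9920
Summing the contributions gives the formula mass.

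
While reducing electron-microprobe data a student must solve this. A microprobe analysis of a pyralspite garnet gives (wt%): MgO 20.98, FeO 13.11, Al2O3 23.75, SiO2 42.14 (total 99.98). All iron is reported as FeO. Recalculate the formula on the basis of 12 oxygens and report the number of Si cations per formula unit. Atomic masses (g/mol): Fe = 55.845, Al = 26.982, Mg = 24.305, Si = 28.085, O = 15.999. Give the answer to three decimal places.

3.001 Si apfu

MgO (M=40.304): mol = 0.52054; Mg = 0.52054, O = 0.52054.
FeO (M=71.844): mol = 0.18248; Fe = 0.18248, O = 0.18248.
Al2O3 (M=101.961): mol = 0.23293; Al = 0.46586, O = 0.69879.
SiO2 (M=60.083): mol = 0.70136; Si = 0.70136, O = 1.40272.
ΣO = 2.80453; factor = 12/ΣO = 4.27879.
Si apfu = 0.70136 × 4.27879 = 3.001.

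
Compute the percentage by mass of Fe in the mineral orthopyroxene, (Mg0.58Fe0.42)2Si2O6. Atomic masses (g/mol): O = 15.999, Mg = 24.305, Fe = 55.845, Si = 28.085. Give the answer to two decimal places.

20.64 weight percent

M((Mg0.58Fe0.42)2Si2O6) = 227.268 g/mol.
Fe contributes 0.84 × 55.845 = 46.910 g per mole.
46.910/227.268 = 0.2064 → 20.64%.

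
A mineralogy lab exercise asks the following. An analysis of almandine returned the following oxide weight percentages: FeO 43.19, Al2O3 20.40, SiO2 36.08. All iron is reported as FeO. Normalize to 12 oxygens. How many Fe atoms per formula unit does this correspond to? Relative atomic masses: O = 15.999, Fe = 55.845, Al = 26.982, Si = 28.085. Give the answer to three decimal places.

3.003 Fe apfu

FeO (M=71.844): mol = 0.60116; Fe = 0.60116, O = 0.60116.
Al2O3 (M=101.961): mol = 0.20008; Al = 0.40016, O = 0.60024.
SiO2 (M=60.083): mol = 0.60050; Si = 0.60050, O = 1.20100.
ΣO = 2.40240; factor = 12/ΣO = 4.99500.
Fe apfu = 0.60116 × 4.99500 = 3.003.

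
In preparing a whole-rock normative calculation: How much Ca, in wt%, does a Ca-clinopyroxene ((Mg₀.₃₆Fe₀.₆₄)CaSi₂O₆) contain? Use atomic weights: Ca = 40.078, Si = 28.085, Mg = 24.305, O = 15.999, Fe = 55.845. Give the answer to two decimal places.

M((Mg₀.₃₆Fe₀.₆₄)CaSi₂O₆) = 236.733 g/mol.
Ca contributes 1 × 40.078 = 40.078 g per mole.
40.078/236.733 = 0.1693 → 16.93%.

16.93 wt%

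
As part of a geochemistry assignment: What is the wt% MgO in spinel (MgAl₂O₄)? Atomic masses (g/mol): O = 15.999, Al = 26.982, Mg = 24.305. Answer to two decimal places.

28.33 wt%

Molar mass of MgAl₂O₄ = 1×24.305 + 2×26.982 + 4×15.999 = 142.265 g/mol.
Each formula unit contains 1 Mg, equivalent to 1/1 = 1.0000 mol MgO.
M(MgO) = 1×24.305 + 1×15.999 = 40.304 g/mol.
Mass of MgO per formula unit = 1.0000 × 40.304 = 40.304 g.
MgO wt% = 40.304 / 142.265 × 100 = 28.33%.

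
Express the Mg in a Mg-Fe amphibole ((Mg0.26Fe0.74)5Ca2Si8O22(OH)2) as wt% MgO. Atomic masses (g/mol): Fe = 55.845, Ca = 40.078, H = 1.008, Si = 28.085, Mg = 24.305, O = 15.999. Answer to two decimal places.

5.64 wt%

Formula mass = 929.051 g/mol.
1.30 Mg → 1.3000 mol MgO per formula unit; M(MgO) = 40.304, so MgO mass = 52.395 g.
52.395/929.051 × 100 = 5.64 wt%.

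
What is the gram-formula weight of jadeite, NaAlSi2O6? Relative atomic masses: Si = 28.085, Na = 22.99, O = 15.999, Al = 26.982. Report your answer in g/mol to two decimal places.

202.14 g/mol

M = 1×22.99 + 1×26.982 + 2×28.085 + 6×15.999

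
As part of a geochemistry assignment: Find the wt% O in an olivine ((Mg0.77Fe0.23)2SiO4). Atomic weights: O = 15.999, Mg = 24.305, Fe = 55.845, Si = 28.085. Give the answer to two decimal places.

41.23 wt%

M((Mg0.77Fe0.23)2SiO4) = 155.199 g/mol.
O contributes 4 × 15.999 = 63.996 g per mole.
63.996/155.199 = 0.4123 → 41.23%.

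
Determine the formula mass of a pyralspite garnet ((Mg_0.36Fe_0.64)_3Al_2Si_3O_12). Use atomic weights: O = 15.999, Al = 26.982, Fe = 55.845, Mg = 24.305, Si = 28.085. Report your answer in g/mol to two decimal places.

463.68 g/mol

The formula mass is the sum 1.08·24.305 + 1.92·55.845 + 2·26.982 + 3·28.085 + 12·15.999.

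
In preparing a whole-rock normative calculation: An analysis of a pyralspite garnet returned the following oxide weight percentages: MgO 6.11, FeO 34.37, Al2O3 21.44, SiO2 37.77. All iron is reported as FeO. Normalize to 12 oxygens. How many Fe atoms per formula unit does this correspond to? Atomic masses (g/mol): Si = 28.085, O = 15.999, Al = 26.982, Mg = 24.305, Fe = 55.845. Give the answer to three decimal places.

2.280 Fe apfu

MgO: 6.11/40.304 = 0.15160 mol → 0.15160 mol Mg, 0.15160 mol O.
FeO: 34.37/71.844 = 0.47840 mol → 0.47840 mol Fe, 0.47840 mol O.
Al2O3: 21.44/101.961 = 0.21028 mol → 0.42056 mol Al, 0.63084 mol O.
SiO2: 37.77/60.083 = 0.62863 mol → 0.62863 mol Si, 1.25726 mol O.
Total oxygen = 2.51810 mol. Normalization factor = 12/2.51810 = 4.76550.
Fe per 12 O = 0.47840 × 4.76550 = 2.280.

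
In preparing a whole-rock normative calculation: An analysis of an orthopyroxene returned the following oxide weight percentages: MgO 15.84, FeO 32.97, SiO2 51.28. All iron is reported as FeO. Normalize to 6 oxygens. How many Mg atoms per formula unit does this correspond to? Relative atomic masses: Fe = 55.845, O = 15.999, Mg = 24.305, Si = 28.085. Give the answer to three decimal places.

15.84 wt% MgO ÷ 40.304 g/mol = 0.39301 mol, giving 0.39301 Mg and 0.39301 O.
32.97 wt% FeO ÷ 71.844 g/mol = 0.45891 mol, giving 0.45891 Fe and 0.45891 O.
51.28 wt% SiO2 ÷ 60.083 g/mol = 0.85349 mol, giving 0.85349 Si and 1.70698 O.
Oxygen sums to 2.55890; scaling by 6/2.55890 = 2.34476 puts the formula on 6 O.
Mg: 0.39301 × 2.34476 = 0.922 atoms per formula unit.

0.922 Mg apfu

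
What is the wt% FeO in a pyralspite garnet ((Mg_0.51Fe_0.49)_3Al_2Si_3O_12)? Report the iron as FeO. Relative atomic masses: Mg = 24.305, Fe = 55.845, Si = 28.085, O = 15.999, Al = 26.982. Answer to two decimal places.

23.50 wt%

Molar mass of (Mg_0.51Fe_0.49)_3Al_2Si_3O_12 = 1.53*24.305 + 1.47*55.845 + 2*26.982 + 3*28.085 + 12*15.999 = 449.486 g/mol.
Each formula unit contains 1.47 Fe, equivalent to 1.47/1 = 1.4700 mol FeO.
M(FeO) = 1×55.845 + 1×15.999 = 71.844 g/mol.
Mass of FeO per formula unit = 1.4700 × 71.844 = 105.611 g.
FeO wt% = 105.611 / 449.486 × 100 = 23.50%.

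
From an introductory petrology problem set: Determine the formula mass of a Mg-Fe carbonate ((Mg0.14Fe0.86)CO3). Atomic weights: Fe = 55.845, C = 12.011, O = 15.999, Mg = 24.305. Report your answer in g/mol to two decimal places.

111.44 g/mol

The formula mass is the sum 0.14·24.305 + 0.86·55.845 + 1·12.011 + 3·15.999.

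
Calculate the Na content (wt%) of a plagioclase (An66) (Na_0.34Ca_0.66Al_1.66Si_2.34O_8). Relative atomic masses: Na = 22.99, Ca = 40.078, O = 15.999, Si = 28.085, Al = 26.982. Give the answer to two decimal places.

2.87 wt%

Molar mass of Na_0.34Ca_0.66Al_1.66Si_2.34O_8: 0.34×22.99 + 0.66×40.078 + 1.66×26.982 + 2.34×28.085 + 8×15.999 = 272.769 g/mol.
Mass of Na per formula unit: 0.34 × 22.99 = 7.817 g.
Weight fraction Na = 7.817 / 272.769 = 0.0287.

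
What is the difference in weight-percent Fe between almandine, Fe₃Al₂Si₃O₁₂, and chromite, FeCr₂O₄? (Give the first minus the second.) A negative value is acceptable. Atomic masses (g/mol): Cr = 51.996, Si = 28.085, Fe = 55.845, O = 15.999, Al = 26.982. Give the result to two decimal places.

8.71 percentage points

First mineral: 167.535 g Fe in 497.742 g formula = 33.66 wt% Fe.
Second mineral: 55.845 g Fe in 223.833 g formula = 24.95 wt% Fe.
33.66% − 24.95% gives a difference of 8.71 percentage points.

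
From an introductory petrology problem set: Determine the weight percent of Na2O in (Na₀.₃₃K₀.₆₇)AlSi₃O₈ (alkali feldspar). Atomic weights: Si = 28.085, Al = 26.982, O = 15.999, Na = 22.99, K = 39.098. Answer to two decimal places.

3.75 wt%

Formula mass = 273.011 g/mol.
0.33 Na → 0.1650 mol Na2O per formula unit; M(Na2O) = 61.979, so Na2O mass = 10.227 g.
10.227/273.011 × 100 = 3.75 wt%.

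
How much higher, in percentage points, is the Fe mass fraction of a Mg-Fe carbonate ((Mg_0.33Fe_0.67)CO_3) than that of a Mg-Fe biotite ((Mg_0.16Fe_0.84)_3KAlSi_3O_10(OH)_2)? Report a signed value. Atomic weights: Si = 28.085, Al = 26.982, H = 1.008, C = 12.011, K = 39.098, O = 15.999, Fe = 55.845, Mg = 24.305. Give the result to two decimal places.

7.15 percentage points

Fe in (Mg_0.33Fe_0.67)CO_3: molar mass 105.445 g/mol; 0.67×55.845 = 37.416 g → 35.48 wt%.
Fe in (Mg_0.16Fe_0.84)_3KAlSi_3O_10(OH)_2: molar mass 496.735 g/mol; 2.52×55.845 = 140.729 g → 28.33 wt%.
Difference = 35.48 − 28.33 = 7.15 percentage points.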